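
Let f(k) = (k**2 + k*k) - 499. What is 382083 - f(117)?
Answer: 355204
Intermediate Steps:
f(k) = -499 + 2*k**2 (f(k) = (k**2 + k**2) - 499 = 2*k**2 - 499 = -499 + 2*k**2)
382083 - f(117) = 382083 - (-499 + 2*117**2) = 382083 - (-499 + 2*13689) = 382083 - (-499 + 27378) = 382083 - 1*26879 = 382083 - 26879 = 355204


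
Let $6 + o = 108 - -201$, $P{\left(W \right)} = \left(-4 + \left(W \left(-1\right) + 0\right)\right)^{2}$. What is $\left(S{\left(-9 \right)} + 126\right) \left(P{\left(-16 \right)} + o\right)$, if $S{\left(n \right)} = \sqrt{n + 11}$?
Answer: $56322 + 447 \sqrt{2} \approx 56954.0$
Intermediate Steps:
$P{\left(W \right)} = \left(-4 - W\right)^{2}$ ($P{\left(W \right)} = \left(-4 + \left(- W + 0\right)\right)^{2} = \left(-4 - W\right)^{2}$)
$S{\left(n \right)} = \sqrt{11 + n}$
$o = 303$ ($o = -6 + \left(108 - -201\right) = -6 + \left(108 + 201\right) = -6 + 309 = 303$)
$\left(S{\left(-9 \right)} + 126\right) \left(P{\left(-16 \right)} + o\right) = \left(\sqrt{11 - 9} + 126\right) \left(\left(4 - 16\right)^{2} + 303\right) = \left(\sqrt{2} + 126\right) \left(\left(-12\right)^{2} + 303\right) = \left(126 + \sqrt{2}\right) \left(144 + 303\right) = \left(126 + \sqrt{2}\right) 447 = 56322 + 447 \sqrt{2}$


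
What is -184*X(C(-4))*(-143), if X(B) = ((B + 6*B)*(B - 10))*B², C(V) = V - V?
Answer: 0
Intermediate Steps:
C(V) = 0
X(B) = 7*B³*(-10 + B) (X(B) = ((7*B)*(-10 + B))*B² = (7*B*(-10 + B))*B² = 7*B³*(-10 + B))
-184*X(C(-4))*(-143) = -1288*0³*(-10 + 0)*(-143) = -1288*0*(-10)*(-143) = -184*0*(-143) = 0*(-143) = 0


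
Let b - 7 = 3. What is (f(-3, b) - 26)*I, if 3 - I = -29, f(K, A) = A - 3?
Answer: -608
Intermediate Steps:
b = 10 (b = 7 + 3 = 10)
f(K, A) = -3 + A
I = 32 (I = 3 - 1*(-29) = 3 + 29 = 32)
(f(-3, b) - 26)*I = ((-3 + 10) - 26)*32 = (7 - 26)*32 = -19*32 = -608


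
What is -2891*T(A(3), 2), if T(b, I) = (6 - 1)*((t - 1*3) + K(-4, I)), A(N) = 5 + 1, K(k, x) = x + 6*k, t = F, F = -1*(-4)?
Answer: 303555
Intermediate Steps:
F = 4
t = 4
A(N) = 6
T(b, I) = -115 + 5*I (T(b, I) = (6 - 1)*((4 - 1*3) + (I + 6*(-4))) = 5*((4 - 3) + (I - 24)) = 5*(1 + (-24 + I)) = 5*(-23 + I) = -115 + 5*I)
-2891*T(A(3), 2) = -2891*(-115 + 5*2) = -2891*(-115 + 10) = -2891*(-105) = 303555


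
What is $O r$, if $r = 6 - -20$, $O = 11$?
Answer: $286$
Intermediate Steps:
$r = 26$ ($r = 6 + 20 = 26$)
$O r = 11 \cdot 26 = 286$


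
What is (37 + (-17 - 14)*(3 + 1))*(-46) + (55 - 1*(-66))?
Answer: 4123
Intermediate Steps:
(37 + (-17 - 14)*(3 + 1))*(-46) + (55 - 1*(-66)) = (37 - 31*4)*(-46) + (55 + 66) = (37 - 124)*(-46) + 121 = -87*(-46) + 121 = 4002 + 121 = 4123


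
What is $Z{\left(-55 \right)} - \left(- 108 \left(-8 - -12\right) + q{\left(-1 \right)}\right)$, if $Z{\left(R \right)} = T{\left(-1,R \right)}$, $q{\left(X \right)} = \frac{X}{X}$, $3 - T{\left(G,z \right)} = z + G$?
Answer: $490$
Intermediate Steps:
$T{\left(G,z \right)} = 3 - G - z$ ($T{\left(G,z \right)} = 3 - \left(z + G\right) = 3 - \left(G + z\right) = 3 - G - z$)
$q{\left(X \right)} = 1$
$Z{\left(R \right)} = 4 - R$ ($Z{\left(R \right)} = 3 - -1 - R = 3 + 1 - R = 4 - R$)
$Z{\left(-55 \right)} - \left(- 108 \left(-8 - -12\right) + q{\left(-1 \right)}\right) = \left(4 - -55\right) - \left(- 108 \left(-8 - -12\right) + 1\right) = \left(4 + 55\right) - \left(- 108 \left(-8 + 12\right) + 1\right) = 59 - \left(\left(-108\right) 4 + 1\right) = 59 - \left(-432 + 1\right) = 59 - -431 = 59 + 431 = 490$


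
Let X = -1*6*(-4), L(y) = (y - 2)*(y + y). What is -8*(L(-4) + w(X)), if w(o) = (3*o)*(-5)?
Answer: 2496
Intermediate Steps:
L(y) = 2*y*(-2 + y) (L(y) = (-2 + y)*(2*y) = 2*y*(-2 + y))
X = 24 (X = -6*(-4) = 24)
w(o) = -15*o
-8*(L(-4) + w(X)) = -8*(2*(-4)*(-2 - 4) - 15*24) = -8*(2*(-4)*(-6) - 360) = -8*(48 - 360) = -8*(-312) = 2496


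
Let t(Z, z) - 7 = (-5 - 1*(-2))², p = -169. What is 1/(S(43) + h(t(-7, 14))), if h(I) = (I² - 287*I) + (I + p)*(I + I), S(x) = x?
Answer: -1/9189 ≈ -0.00010883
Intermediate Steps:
t(Z, z) = 16 (t(Z, z) = 7 + (-5 - 1*(-2))² = 7 + (-5 + 2)² = 7 + (-3)² = 7 + 9 = 16)
h(I) = I² - 287*I + 2*I*(-169 + I) (h(I) = (I² - 287*I) + (I - 169)*(I + I) = (I² - 287*I) + (-169 + I)*(2*I) = (I² - 287*I) + 2*I*(-169 + I) = I² - 287*I + 2*I*(-169 + I))
1/(S(43) + h(t(-7, 14))) = 1/(43 + 16*(-625 + 3*16)) = 1/(43 + 16*(-625 + 48)) = 1/(43 + 16*(-577)) = 1/(43 - 9232) = 1/(-9189) = -1/9189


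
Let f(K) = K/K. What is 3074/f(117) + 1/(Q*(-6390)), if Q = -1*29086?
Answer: 571332225961/185859540 ≈ 3074.0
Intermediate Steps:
Q = -29086
f(K) = 1
3074/f(117) + 1/(Q*(-6390)) = 3074/1 + 1/(-29086*(-6390)) = 3074*1 - 1/29086*(-1/6390) = 3074 + 1/185859540 = 571332225961/185859540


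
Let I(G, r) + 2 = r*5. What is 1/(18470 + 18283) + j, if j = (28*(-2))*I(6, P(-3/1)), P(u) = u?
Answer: 34988857/36753 ≈ 952.00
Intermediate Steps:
I(G, r) = -2 + 5*r (I(G, r) = -2 + r*5 = -2 + 5*r)
j = 952 (j = (28*(-2))*(-2 + 5*(-3/1)) = -56*(-2 + 5*(-3*1)) = -56*(-2 + 5*(-3)) = -56*(-2 - 15) = -56*(-17) = 952)
1/(18470 + 18283) + j = 1/(18470 + 18283) + 952 = 1/36753 + 952 = 34988857/36753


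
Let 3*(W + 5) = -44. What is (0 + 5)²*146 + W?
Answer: 10891/3 ≈ 3630.3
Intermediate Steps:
W = -59/3 (W = -5 + (⅓)*(-44) = -5 - 44/3 = -59/3 ≈ -19.667)
(0 + 5)²*146 + W = (0 + 5)²*146 - 59/3 = 5²*146 - 59/3 = 25*146 - 59/3 = 3650 - 59/3 = 10891/3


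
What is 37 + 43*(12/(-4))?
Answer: -92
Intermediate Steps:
37 + 43*(12/(-4)) = 37 + 43*(12*(-1/4)) = 37 + 43*(-3) = 37 - 129 = -92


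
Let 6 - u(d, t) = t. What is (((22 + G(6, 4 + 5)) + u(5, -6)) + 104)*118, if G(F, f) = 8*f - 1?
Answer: 24662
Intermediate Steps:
u(d, t) = 6 - t
G(F, f) = -1 + 8*f
(((22 + G(6, 4 + 5)) + u(5, -6)) + 104)*118 = (((22 + (-1 + 8*(4 + 5))) + (6 - 1*(-6))) + 104)*118 = (((22 + (-1 + 8*9)) + (6 + 6)) + 104)*118 = (((22 + (-1 + 72)) + 12) + 104)*118 = (((22 + 71) + 12) + 104)*118 = ((93 + 12) + 104)*118 = (105 + 104)*118 = 209*118 = 24662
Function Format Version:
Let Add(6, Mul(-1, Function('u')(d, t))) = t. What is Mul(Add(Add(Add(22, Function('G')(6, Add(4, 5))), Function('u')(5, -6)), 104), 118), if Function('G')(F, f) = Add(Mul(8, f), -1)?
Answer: 24662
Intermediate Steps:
Function('u')(d, t) = Add(6, Mul(-1, t))
Function('G')(F, f) = Add(-1, Mul(8, f))
Mul(Add(Add(Add(22, Function('G')(6, Add(4, 5))), Function('u')(5, -6)), 104), 118) = Mul(Add(Add(Add(22, Add(-1, Mul(8, Add(4, 5)))), Add(6, Mul(-1, -6))), 104), 118) = Mul(Add(Add(Add(22, Add(-1, Mul(8, 9))), Add(6, 6)), 104), 118) = Mul(Add(Add(Add(22, Add(-1, 72)), 12), 104), 118) = Mul(Add(Add(Add(22, 71), 12), 104), 118) = Mul(Add(Add(93, 12), 104), 118) = Mul(Add(105, 104), 118) = Mul(209, 118) = 24662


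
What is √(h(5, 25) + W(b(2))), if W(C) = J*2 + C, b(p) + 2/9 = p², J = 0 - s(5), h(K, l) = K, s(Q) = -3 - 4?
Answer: √205/3 ≈ 4.7726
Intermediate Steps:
s(Q) = -7
J = 7 (J = 0 - 1*(-7) = 0 + 7 = 7)
b(p) = -2/9 + p²
W(C) = 14 + C (W(C) = 7*2 + C = 14 + C)
√(h(5, 25) + W(b(2))) = √(5 + (14 + (-2/9 + 2²))) = √(5 + (14 + (-2/9 + 4))) = √(5 + (14 + 34/9)) = √(5 + 160/9) = √(205/9) = √205/3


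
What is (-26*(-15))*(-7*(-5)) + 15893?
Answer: 29543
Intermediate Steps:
(-26*(-15))*(-7*(-5)) + 15893 = 390*35 + 15893 = 13650 + 15893 = 29543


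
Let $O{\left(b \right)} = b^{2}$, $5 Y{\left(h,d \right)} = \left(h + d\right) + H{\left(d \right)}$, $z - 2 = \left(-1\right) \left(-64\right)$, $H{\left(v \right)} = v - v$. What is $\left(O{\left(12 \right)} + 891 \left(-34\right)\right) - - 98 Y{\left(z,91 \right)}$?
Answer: $- \frac{135364}{5} \approx -27073.0$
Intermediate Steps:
$H{\left(v \right)} = 0$
$z = 66$ ($z = 2 - -64 = 2 + 64 = 66$)
$Y{\left(h,d \right)} = \frac{d}{5} + \frac{h}{5}$ ($Y{\left(h,d \right)} = \frac{\left(h + d\right) + 0}{5} = \frac{\left(d + h\right) + 0}{5} = \frac{d + h}{5} = \frac{d}{5} + \frac{h}{5}$)
$\left(O{\left(12 \right)} + 891 \left(-34\right)\right) - - 98 Y{\left(z,91 \right)} = \left(12^{2} + 891 \left(-34\right)\right) - - 98 \left(\frac{1}{5} \cdot 91 + \frac{1}{5} \cdot 66\right) = \left(144 - 30294\right) - - 98 \left(\frac{91}{5} + \frac{66}{5}\right) = -30150 - \left(-98\right) \frac{157}{5} = -30150 - - \frac{15386}{5} = -30150 + \frac{15386}{5} = - \frac{135364}{5}$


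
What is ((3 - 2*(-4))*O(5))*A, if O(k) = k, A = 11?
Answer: 605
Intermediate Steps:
((3 - 2*(-4))*O(5))*A = ((3 - 2*(-4))*5)*11 = ((3 + 8)*5)*11 = (11*5)*11 = 55*11 = 605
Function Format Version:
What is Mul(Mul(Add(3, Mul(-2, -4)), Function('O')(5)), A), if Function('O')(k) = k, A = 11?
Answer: 605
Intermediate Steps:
Mul(Mul(Add(3, Mul(-2, -4)), Function('O')(5)), A) = Mul(Mul(Add(3, Mul(-2, -4)), 5), 11) = Mul(Mul(Add(3, 8), 5), 11) = Mul(Mul(11, 5), 11) = Mul(55, 11) = 605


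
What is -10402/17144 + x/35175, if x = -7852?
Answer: -250252519/301520100 ≈ -0.82997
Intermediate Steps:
-10402/17144 + x/35175 = -10402/17144 - 7852/35175 = -10402*1/17144 - 7852*1/35175 = -5201/8572 - 7852/35175 = -250252519/301520100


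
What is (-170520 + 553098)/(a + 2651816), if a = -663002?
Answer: 63763/331469 ≈ 0.19236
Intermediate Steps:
(-170520 + 553098)/(a + 2651816) = (-170520 + 553098)/(-663002 + 2651816) = 382578/1988814 = 382578*(1/1988814) = 63763/331469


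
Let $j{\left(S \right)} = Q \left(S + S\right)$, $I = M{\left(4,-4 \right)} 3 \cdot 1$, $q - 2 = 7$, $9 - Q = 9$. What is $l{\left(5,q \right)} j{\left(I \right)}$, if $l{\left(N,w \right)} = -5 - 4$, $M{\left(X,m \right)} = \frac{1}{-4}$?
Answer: $0$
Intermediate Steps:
$M{\left(X,m \right)} = - \frac{1}{4}$
$Q = 0$ ($Q = 9 - 9 = 0$)
$q = 9$ ($q = 2 + 7 = 9$)
$l{\left(N,w \right)} = -9$
$I = - \frac{3}{4}$ ($I = \left(- \frac{1}{4}\right) 3 \cdot 1 = \left(- \frac{3}{4}\right) 1 = - \frac{3}{4} \approx -0.75$)
$j{\left(S \right)} = 0$ ($j{\left(S \right)} = 0 \left(S + S\right) = 0 \cdot 2 S = 0$)
$l{\left(5,q \right)} j{\left(I \right)} = \left(-9\right) 0 = 0$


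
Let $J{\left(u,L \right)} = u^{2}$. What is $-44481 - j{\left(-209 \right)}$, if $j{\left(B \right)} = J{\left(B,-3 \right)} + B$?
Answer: $-87953$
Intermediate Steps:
$j{\left(B \right)} = B + B^{2}$ ($j{\left(B \right)} = B^{2} + B = B + B^{2}$)
$-44481 - j{\left(-209 \right)} = -44481 - - 209 \left(1 - 209\right) = -44481 - \left(-209\right) \left(-208\right) = -44481 - 43472 = -87953$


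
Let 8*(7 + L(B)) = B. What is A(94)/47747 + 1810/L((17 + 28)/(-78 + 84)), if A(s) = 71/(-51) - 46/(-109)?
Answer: -7686725117201/25746280581 ≈ -298.56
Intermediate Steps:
A(s) = -5393/5559 (A(s) = 71*(-1/51) - 46*(-1/109) = -71/51 + 46/109 = -5393/5559)
L(B) = -7 + B/8
A(94)/47747 + 1810/L((17 + 28)/(-78 + 84)) = -5393/5559/47747 + 1810/(-7 + ((17 + 28)/(-78 + 84))/8) = -5393/5559*1/47747 + 1810/(-7 + (45/6)/8) = -5393/265425573 + 1810/(-7 + (45*(⅙))/8) = -5393/265425573 + 1810/(-7 + (⅛)*(15/2)) = -5393/265425573 + 1810/(-7 + 15/16) = -5393/265425573 + 1810/(-97/16) = -5393/265425573 + 1810*(-16/97) = -5393/265425573 - 28960/97 = -7686725117201/25746280581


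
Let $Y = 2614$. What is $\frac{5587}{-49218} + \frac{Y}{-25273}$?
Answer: $- \frac{269856103}{1243886514} \approx -0.21695$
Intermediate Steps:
$\frac{5587}{-49218} + \frac{Y}{-25273} = \frac{5587}{-49218} + \frac{2614}{-25273} = 5587 \left(- \frac{1}{49218}\right) + 2614 \left(- \frac{1}{25273}\right) = - \frac{5587}{49218} - \frac{2614}{25273} = - \frac{269856103}{1243886514}$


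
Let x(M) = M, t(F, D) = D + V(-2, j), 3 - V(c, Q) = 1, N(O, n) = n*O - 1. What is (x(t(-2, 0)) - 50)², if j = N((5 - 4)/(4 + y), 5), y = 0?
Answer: 2304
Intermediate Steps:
N(O, n) = -1 + O*n (N(O, n) = O*n - 1 = -1 + O*n)
j = ¼ (j = -1 + ((5 - 4)/(4 + 0))*5 = -1 + (1/4)*5 = -1 + (1*(¼))*5 = -1 + (¼)*5 = -1 + 5/4 = ¼ ≈ 0.25000)
V(c, Q) = 2 (V(c, Q) = 3 - 1*1 = 3 - 1 = 2)
t(F, D) = 2 + D (t(F, D) = D + 2 = 2 + D)
(x(t(-2, 0)) - 50)² = ((2 + 0) - 50)² = (2 - 50)² = (-48)² = 2304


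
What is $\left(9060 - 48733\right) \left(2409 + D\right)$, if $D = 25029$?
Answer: $-1088547774$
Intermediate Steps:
$\left(9060 - 48733\right) \left(2409 + D\right) = \left(9060 - 48733\right) \left(2409 + 25029\right) = \left(-39673\right) 27438 = -1088547774$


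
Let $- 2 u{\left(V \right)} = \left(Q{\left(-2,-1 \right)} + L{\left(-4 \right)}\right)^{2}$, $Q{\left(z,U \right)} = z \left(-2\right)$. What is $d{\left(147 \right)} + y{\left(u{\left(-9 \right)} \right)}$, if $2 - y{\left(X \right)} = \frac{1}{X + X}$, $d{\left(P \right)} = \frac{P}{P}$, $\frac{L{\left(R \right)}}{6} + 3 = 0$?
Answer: $\frac{589}{196} \approx 3.0051$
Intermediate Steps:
$Q{\left(z,U \right)} = - 2 z$
$L{\left(R \right)} = -18$ ($L{\left(R \right)} = -18 + 6 \cdot 0 = -18 + 0 = -18$)
$d{\left(P \right)} = 1$
$u{\left(V \right)} = -98$ ($u{\left(V \right)} = - \frac{\left(\left(-2\right) \left(-2\right) - 18\right)^{2}}{2} = - \frac{\left(4 - 18\right)^{2}}{2} = - \frac{\left(-14\right)^{2}}{2} = \left(- \frac{1}{2}\right) 196 = -98$)
$y{\left(X \right)} = 2 - \frac{1}{2 X}$ ($y{\left(X \right)} = 2 - \frac{1}{X + X} = 2 - \frac{1}{2 X}$)
$d{\left(147 \right)} + y{\left(u{\left(-9 \right)} \right)} = 1 + \left(2 - \frac{1}{2 \left(-98\right)}\right) = 1 + \left(2 - - \frac{1}{196}\right) = 1 + \left(2 + \frac{1}{196}\right) = 1 + \frac{393}{196} = \frac{589}{196}$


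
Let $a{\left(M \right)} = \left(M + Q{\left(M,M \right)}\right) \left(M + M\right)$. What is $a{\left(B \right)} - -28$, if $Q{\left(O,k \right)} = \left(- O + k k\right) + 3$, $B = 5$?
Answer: $308$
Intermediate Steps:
$Q{\left(O,k \right)} = 3 + k^{2} - O$ ($Q{\left(O,k \right)} = \left(- O + k^{2}\right) + 3 = \left(k^{2} - O\right) + 3 = 3 + k^{2} - O$)
$a{\left(M \right)} = 2 M \left(3 + M^{2}\right)$ ($a{\left(M \right)} = \left(M + \left(3 + M^{2} - M\right)\right) \left(M + M\right) = \left(3 + M^{2}\right) 2 M = 2 M \left(3 + M^{2}\right)$)
$a{\left(B \right)} - -28 = 2 \cdot 5 \left(3 + 5^{2}\right) - -28 = 2 \cdot 5 \left(3 + 25\right) + 28 = 2 \cdot 5 \cdot 28 + 28 = 280 + 28 = 308$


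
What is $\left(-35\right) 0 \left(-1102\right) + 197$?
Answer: $197$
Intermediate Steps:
$\left(-35\right) 0 \left(-1102\right) + 197 = 0 \left(-1102\right) + 197 = 0 + 197 = 197$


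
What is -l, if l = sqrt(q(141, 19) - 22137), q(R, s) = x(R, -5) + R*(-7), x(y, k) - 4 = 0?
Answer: -68*I*sqrt(5) ≈ -152.05*I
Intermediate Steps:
x(y, k) = 4 (x(y, k) = 4 + 0 = 4)
q(R, s) = 4 - 7*R (q(R, s) = 4 + R*(-7) = 4 - 7*R)
l = 68*I*sqrt(5) (l = sqrt((4 - 7*141) - 22137) = sqrt((4 - 987) - 22137) = sqrt(-983 - 22137) = sqrt(-23120) = 68*I*sqrt(5) ≈ 152.05*I)
-l = -68*I*sqrt(5)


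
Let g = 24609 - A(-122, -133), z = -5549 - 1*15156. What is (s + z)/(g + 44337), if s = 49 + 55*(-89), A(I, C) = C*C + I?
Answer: -25551/51379 ≈ -0.49730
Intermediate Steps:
z = -20705 (z = -5549 - 15156 = -20705)
A(I, C) = I + C**2 (A(I, C) = C**2 + I = I + C**2)
g = 7042 (g = 24609 - (-122 + (-133)**2) = 24609 - (-122 + 17689) = 24609 - 1*17567 = 24609 - 17567 = 7042)
s = -4846 (s = 49 - 4895 = -4846)
(s + z)/(g + 44337) = (-4846 - 20705)/(7042 + 44337) = -25551/51379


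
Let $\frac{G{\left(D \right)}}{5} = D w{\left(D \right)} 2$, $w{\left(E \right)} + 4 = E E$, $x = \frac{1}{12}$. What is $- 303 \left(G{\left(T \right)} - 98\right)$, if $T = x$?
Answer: $\frac{8842247}{288} \approx 30702.0$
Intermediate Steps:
$x = \frac{1}{12} \approx 0.083333$
$T = \frac{1}{12} \approx 0.083333$
$w{\left(E \right)} = -4 + E^{2}$ ($w{\left(E \right)} = -4 + E E = -4 + E^{2}$)
$G{\left(D \right)} = 10 D \left(-4 + D^{2}\right)$ ($G{\left(D \right)} = 5 D \left(-4 + D^{2}\right) 2 = 5 \cdot 2 D \left(-4 + D^{2}\right) = 10 D \left(-4 + D^{2}\right)$)
$- 303 \left(G{\left(T \right)} - 98\right) = - 303 \left(10 \cdot \frac{1}{12} \left(-4 + \left(\frac{1}{12}\right)^{2}\right) - 98\right) = - 303 \left(10 \cdot \frac{1}{12} \left(-4 + \frac{1}{144}\right) - 98\right) = - 303 \left(10 \cdot \frac{1}{12} \left(- \frac{575}{144}\right) - 98\right) = - 303 \left(- \frac{2875}{864} - 98\right) = \left(-303\right) \left(- \frac{87547}{864}\right) = \frac{8842247}{288}$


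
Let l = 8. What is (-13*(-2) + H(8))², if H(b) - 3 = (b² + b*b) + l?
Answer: 27225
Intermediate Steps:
H(b) = 11 + 2*b² (H(b) = 3 + ((b² + b*b) + 8) = 3 + ((b² + b²) + 8) = 3 + (2*b² + 8) = 3 + (8 + 2*b²) = 11 + 2*b²)
(-13*(-2) + H(8))² = (-13*(-2) + (11 + 2*8²))² = (26 + (11 + 2*64))² = (26 + (11 + 128))² = (26 + 139)² = 165² = 27225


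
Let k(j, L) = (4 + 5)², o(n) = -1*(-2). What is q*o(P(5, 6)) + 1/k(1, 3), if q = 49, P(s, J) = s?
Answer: 7939/81 ≈ 98.012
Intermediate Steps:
o(n) = 2
k(j, L) = 81 (k(j, L) = 9² = 81)
q*o(P(5, 6)) + 1/k(1, 3) = 49*2 + 1/81 = 98 + 1/81 = 7939/81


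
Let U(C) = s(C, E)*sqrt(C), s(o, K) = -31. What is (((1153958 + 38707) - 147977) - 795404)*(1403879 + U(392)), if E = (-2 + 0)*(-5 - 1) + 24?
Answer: 349964572636 - 108189256*sqrt(2) ≈ 3.4981e+11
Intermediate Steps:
E = 36 (E = -2*(-6) + 24 = 12 + 24 = 36)
U(C) = -31*sqrt(C)
(((1153958 + 38707) - 147977) - 795404)*(1403879 + U(392)) = (((1153958 + 38707) - 147977) - 795404)*(1403879 - 434*sqrt(2)) = ((1192665 - 147977) - 795404)*(1403879 - 434*sqrt(2)) = (1044688 - 795404)*(1403879 - 434*sqrt(2)) = 249284*(1403879 - 434*sqrt(2)) = 349964572636 - 108189256*sqrt(2)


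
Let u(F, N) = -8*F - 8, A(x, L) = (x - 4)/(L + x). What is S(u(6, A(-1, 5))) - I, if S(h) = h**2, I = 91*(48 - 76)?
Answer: 5684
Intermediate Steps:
A(x, L) = (-4 + x)/(L + x)
u(F, N) = -8 - 8*F
I = -2548 (I = 91*(-28) = -2548)
S(u(6, A(-1, 5))) - I = (-8 - 8*6)**2 - 1*(-2548) = (-8 - 48)**2 + 2548 = (-56)**2 + 2548 = 3136 + 2548 = 5684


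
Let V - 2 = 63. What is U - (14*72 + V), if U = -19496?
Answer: -20569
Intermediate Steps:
V = 65 (V = 2 + 63 = 65)
U - (14*72 + V) = -19496 - (14*72 + 65) = -19496 - (1008 + 65) = -19496 - 1*1073 = -19496 - 1073 = -20569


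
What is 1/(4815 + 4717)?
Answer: 1/9532 ≈ 0.00010491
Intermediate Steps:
1/(4815 + 4717) = 1/9532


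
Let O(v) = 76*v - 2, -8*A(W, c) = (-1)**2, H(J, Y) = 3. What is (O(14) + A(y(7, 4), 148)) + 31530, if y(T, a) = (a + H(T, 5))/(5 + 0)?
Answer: 260735/8 ≈ 32592.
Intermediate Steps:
y(T, a) = 3/5 + a/5 (y(T, a) = (a + 3)/(5 + 0) = (3 + a)/5 = (3 + a)*(1/5) = 3/5 + a/5)
A(W, c) = -1/8 (A(W, c) = -1/8*(-1)**2 = -1/8*1 = -1/8)
O(v) = -2 + 76*v
(O(14) + A(y(7, 4), 148)) + 31530 = ((-2 + 76*14) - 1/8) + 31530 = ((-2 + 1064) - 1/8) + 31530 = (1062 - 1/8) + 31530 = 8495/8 + 31530 = 260735/8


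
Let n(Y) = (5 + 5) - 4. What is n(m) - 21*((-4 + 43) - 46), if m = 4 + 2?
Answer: 153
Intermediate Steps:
m = 6
n(Y) = 6 (n(Y) = 10 - 4 = 6)
n(m) - 21*((-4 + 43) - 46) = 6 - 21*((-4 + 43) - 46) = 6 - 21*(39 - 46) = 6 - 21*(-7) = 6 + 147 = 153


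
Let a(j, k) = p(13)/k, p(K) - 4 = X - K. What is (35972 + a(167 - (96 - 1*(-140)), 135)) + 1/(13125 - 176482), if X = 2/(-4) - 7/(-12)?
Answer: 9519552885661/264638340 ≈ 35972.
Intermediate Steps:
X = 1/12 (X = 2*(-¼) - 7*(-1/12) = -½ + 7/12 = 1/12 ≈ 0.083333)
p(K) = 49/12 - K (p(K) = 4 + (1/12 - K) = 49/12 - K)
a(j, k) = -107/(12*k) (a(j, k) = (49/12 - 1*13)/k = (49/12 - 13)/k = -107/(12*k))
(35972 + a(167 - (96 - 1*(-140)), 135)) + 1/(13125 - 176482) = (35972 - 107/12/135) + 1/(13125 - 176482) = (35972 - 107/12*1/135) + 1/(-163357) = (35972 - 107/1620) - 1/163357 = 58274533/1620 - 1/163357 = 9519552885661/264638340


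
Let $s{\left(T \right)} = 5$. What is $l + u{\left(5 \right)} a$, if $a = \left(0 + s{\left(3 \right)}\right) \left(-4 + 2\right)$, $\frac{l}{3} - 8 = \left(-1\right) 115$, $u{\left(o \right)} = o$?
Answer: $-371$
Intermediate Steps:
$l = -321$ ($l = 24 + 3 \left(\left(-1\right) 115\right) = 24 + 3 \left(-115\right) = 24 - 345 = -321$)
$a = -10$ ($a = \left(0 + 5\right) \left(-4 + 2\right) = 5 \left(-2\right) = -10$)
$l + u{\left(5 \right)} a = -321 + 5 \left(-10\right) = -321 - 50 = -371$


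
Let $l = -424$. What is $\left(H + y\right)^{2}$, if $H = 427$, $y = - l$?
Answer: $724201$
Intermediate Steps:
$y = 424$ ($y = \left(-1\right) \left(-424\right) = 424$)
$\left(H + y\right)^{2} = \left(427 + 424\right)^{2} = 851^{2} = 724201$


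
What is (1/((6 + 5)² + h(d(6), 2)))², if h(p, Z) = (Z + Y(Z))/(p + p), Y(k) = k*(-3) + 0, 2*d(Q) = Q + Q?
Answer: 9/131044 ≈ 6.8679e-5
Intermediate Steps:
d(Q) = Q (d(Q) = (Q + Q)/2 = (2*Q)/2 = Q)
Y(k) = -3*k (Y(k) = -3*k + 0 = -3*k)
h(p, Z) = -Z/p (h(p, Z) = (Z - 3*Z)/(p + p) = (-2*Z)/((2*p)) = (-2*Z)*(1/(2*p)) = -Z/p)
(1/((6 + 5)² + h(d(6), 2)))² = (1/((6 + 5)² - 1*2/6))² = (1/(11² - 1*2*⅙))² = (1/(121 - ⅓))² = (1/(362/3))² = (3/362)² = 9/131044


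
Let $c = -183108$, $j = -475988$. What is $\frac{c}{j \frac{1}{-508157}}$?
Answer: $- \frac{23261902989}{118997} \approx -1.9548 \cdot 10^{5}$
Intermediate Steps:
$\frac{c}{j \frac{1}{-508157}} = - \frac{183108}{\left(-475988\right) \frac{1}{-508157}} = - \frac{183108}{\left(-475988\right) \left(- \frac{1}{508157}\right)} = - \frac{183108}{\frac{475988}{508157}} = \left(-183108\right) \frac{508157}{475988} = - \frac{23261902989}{118997}$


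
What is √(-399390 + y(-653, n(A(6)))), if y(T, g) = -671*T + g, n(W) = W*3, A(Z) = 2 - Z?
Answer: √38761 ≈ 196.88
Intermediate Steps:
n(W) = 3*W
y(T, g) = g - 671*T
√(-399390 + y(-653, n(A(6)))) = √(-399390 + (3*(2 - 1*6) - 671*(-653))) = √(-399390 + (3*(2 - 6) + 438163)) = √(-399390 + (3*(-4) + 438163)) = √(-399390 + (-12 + 438163)) = √(-399390 + 438151) = √38761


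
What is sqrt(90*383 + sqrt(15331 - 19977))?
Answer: sqrt(34470 + I*sqrt(4646)) ≈ 185.66 + 0.184*I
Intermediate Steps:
sqrt(90*383 + sqrt(15331 - 19977)) = sqrt(34470 + sqrt(-4646)) = sqrt(34470 + I*sqrt(4646))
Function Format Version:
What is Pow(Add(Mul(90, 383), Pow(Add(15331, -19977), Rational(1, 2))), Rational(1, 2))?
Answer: Pow(Add(34470, Mul(I, Pow(4646, Rational(1, 2)))), Rational(1, 2)) ≈ Add(185.66, Mul(0.184, I))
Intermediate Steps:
Pow(Add(Mul(90, 383), Pow(Add(15331, -19977), Rational(1, 2))), Rational(1, 2)) = Pow(Add(34470, Pow(-4646, Rational(1, 2))), Rational(1, 2)) = Pow(Add(34470, Mul(I, Pow(4646, Rational(1, 2)))), Rational(1, 2))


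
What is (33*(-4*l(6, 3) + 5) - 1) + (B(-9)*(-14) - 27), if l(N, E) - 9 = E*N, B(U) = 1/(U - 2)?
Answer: -37683/11 ≈ -3425.7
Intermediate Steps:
B(U) = 1/(-2 + U)
l(N, E) = 9 + E*N
(33*(-4*l(6, 3) + 5) - 1) + (B(-9)*(-14) - 27) = (33*(-4*(9 + 3*6) + 5) - 1) + (-14/(-2 - 9) - 27) = (33*(-4*(9 + 18) + 5) - 1) + (-14/(-11) - 27) = (33*(-4*27 + 5) - 1) + (-1/11*(-14) - 27) = (33*(-108 + 5) - 1) + (14/11 - 27) = (33*(-103) - 1) - 283/11 = (-3399 - 1) - 283/11 = -3400 - 283/11 = -37683/11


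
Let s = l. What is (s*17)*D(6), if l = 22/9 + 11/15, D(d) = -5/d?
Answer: -2431/54 ≈ -45.018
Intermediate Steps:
l = 143/45 (l = 22*(1/9) + 11*(1/15) = 22/9 + 11/15 = 143/45 ≈ 3.1778)
s = 143/45 ≈ 3.1778
(s*17)*D(6) = ((143/45)*17)*(-5/6) = 2431*(-5*1/6)/45 = (2431/45)*(-5/6) = -2431/54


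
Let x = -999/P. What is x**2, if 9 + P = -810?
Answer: 12321/8281 ≈ 1.4879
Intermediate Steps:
P = -819 (P = -9 - 810 = -819)
x = 111/91 (x = -999/(-819) = -999*(-1/819) = 111/91 ≈ 1.2198)
x**2 = (111/91)**2 = 12321/8281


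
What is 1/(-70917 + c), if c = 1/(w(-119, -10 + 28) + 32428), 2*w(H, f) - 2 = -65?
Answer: -64793/4594925179 ≈ -1.4101e-5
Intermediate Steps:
w(H, f) = -63/2 (w(H, f) = 1 + (1/2)*(-65) = 1 - 65/2 = -63/2)
c = 2/64793 (c = 1/(-63/2 + 32428) = 1/(64793/2) = 2/64793 ≈ 3.0868e-5)
1/(-70917 + c) = 1/(-70917 + 2/64793) = 1/(-4594925179/64793) = -64793/4594925179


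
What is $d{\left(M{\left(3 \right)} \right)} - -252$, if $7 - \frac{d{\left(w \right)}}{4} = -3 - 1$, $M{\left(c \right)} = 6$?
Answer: $296$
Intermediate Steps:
$d{\left(w \right)} = 44$ ($d{\left(w \right)} = 28 - 4 \left(-3 - 1\right) = 28 - -16 = 28 + 16 = 44$)
$d{\left(M{\left(3 \right)} \right)} - -252 = 44 - -252 = 44 + 252 = 296$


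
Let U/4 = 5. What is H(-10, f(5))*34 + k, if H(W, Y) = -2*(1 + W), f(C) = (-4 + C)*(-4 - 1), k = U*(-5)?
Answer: 512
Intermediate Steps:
U = 20 (U = 4*5 = 20)
k = -100 (k = 20*(-5) = -100)
f(C) = 20 - 5*C (f(C) = (-4 + C)*(-5) = 20 - 5*C)
H(W, Y) = -2 - 2*W
H(-10, f(5))*34 + k = (-2 - 2*(-10))*34 - 100 = (-2 + 20)*34 - 100 = 18*34 - 100 = 612 - 100 = 512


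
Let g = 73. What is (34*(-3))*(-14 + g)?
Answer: -6018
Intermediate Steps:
(34*(-3))*(-14 + g) = (34*(-3))*(-14 + 73) = -102*59 = -6018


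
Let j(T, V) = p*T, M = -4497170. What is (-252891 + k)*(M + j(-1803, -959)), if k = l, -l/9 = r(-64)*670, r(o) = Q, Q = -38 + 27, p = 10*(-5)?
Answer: 822178058220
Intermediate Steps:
p = -50
j(T, V) = -50*T
Q = -11
r(o) = -11
l = 66330 (l = -(-99)*670 = -9*(-7370) = 66330)
k = 66330
(-252891 + k)*(M + j(-1803, -959)) = (-252891 + 66330)*(-4497170 - 50*(-1803)) = -186561*(-4497170 + 90150) = -186561*(-4407020) = 822178058220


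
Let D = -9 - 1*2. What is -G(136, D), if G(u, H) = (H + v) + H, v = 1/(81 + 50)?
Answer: 2881/131 ≈ 21.992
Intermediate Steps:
v = 1/131 ≈ 0.0076336
D = -11 (D = -9 - 2 = -11)
G(u, H) = 1/131 + 2*H (G(u, H) = (H + 1/131) + H = (1/131 + H) + H = 1/131 + 2*H)
-G(136, D) = -(1/131 + 2*(-11)) = -(1/131 - 22) = -1*(-2881/131) = 2881/131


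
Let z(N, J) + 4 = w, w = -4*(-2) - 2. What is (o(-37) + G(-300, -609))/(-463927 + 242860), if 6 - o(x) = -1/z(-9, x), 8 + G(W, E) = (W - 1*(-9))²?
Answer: -56453/147378 ≈ -0.38305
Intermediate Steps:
w = 6 (w = 8 - 2 = 6)
z(N, J) = 2 (z(N, J) = -4 + 6 = 2)
G(W, E) = -8 + (9 + W)² (G(W, E) = -8 + (W - 1*(-9))² = -8 + (W + 9)² = -8 + (9 + W)²)
o(x) = 13/2 (o(x) = 6 - (-1)/2 = 6 - 1*(-½) = 6 + ½ = 13/2)
(o(-37) + G(-300, -609))/(-463927 + 242860) = (13/2 + (-8 + (9 - 300)²))/(-463927 + 242860) = (13/2 + (-8 + (-291)²))/(-221067) = (13/2 + (-8 + 84681))*(-1/221067) = (13/2 + 84673)*(-1/221067) = (169359/2)*(-1/221067) = -56453/147378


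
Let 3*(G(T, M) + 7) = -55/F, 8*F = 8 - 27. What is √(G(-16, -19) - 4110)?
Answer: I*√13351053/57 ≈ 64.104*I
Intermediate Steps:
F = -19/8 (F = (8 - 27)/8 = (⅛)*(-19) = -19/8 ≈ -2.3750)
G(T, M) = 41/57 (G(T, M) = -7 + (-55/(-19/8))/3 = -7 + (-55*(-8/19))/3 = -7 + (⅓)*(440/19) = -7 + 440/57 = 41/57)
√(G(-16, -19) - 4110) = √(41/57 - 4110) = √(-234229/57) = I*√13351053/57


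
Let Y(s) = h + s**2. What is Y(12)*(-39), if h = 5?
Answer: -5811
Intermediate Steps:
Y(s) = 5 + s**2
Y(12)*(-39) = (5 + 12**2)*(-39) = (5 + 144)*(-39) = 149*(-39) = -5811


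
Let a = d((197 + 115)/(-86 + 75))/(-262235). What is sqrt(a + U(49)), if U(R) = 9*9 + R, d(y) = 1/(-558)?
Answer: sqrt(309279085196791570)/48775710 ≈ 11.402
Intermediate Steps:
d(y) = -1/558
U(R) = 81 + R
a = 1/146327130 (a = -1/558/(-262235) = -1/558*(-1/262235) = 1/146327130 ≈ 6.8340e-9)
sqrt(a + U(49)) = sqrt(1/146327130 + (81 + 49)) = sqrt(1/146327130 + 130) = sqrt(19022526901/146327130) = sqrt(309279085196791570)/48775710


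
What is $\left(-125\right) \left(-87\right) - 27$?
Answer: $10848$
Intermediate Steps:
$\left(-125\right) \left(-87\right) - 27 = 10875 - 27 = 10848$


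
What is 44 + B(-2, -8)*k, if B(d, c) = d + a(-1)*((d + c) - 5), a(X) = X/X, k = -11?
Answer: 231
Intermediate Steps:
a(X) = 1
B(d, c) = -5 + c + 2*d (B(d, c) = d + 1*((d + c) - 5) = d + 1*((c + d) - 5) = d + 1*(-5 + c + d) = d + (-5 + c + d) = -5 + c + 2*d)
44 + B(-2, -8)*k = 44 + (-5 - 8 + 2*(-2))*(-11) = 44 + (-5 - 8 - 4)*(-11) = 44 - 17*(-11) = 44 + 187 = 231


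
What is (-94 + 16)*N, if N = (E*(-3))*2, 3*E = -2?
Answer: -312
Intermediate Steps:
E = -2/3 (E = (1/3)*(-2) = -2/3 ≈ -0.66667)
N = 4 (N = -2/3*(-3)*2 = 2*2 = 4)
(-94 + 16)*N = (-94 + 16)*4 = -78*4 = -312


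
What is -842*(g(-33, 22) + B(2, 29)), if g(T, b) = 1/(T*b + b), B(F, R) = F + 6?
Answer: -2370651/352 ≈ -6734.8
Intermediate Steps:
B(F, R) = 6 + F
g(T, b) = 1/(b + T*b)
-842*(g(-33, 22) + B(2, 29)) = -842*(1/(22*(1 - 33)) + (6 + 2)) = -842*((1/22)/(-32) + 8) = -842*((1/22)*(-1/32) + 8) = -842*(-1/704 + 8) = -842*5631/704 = -2370651/352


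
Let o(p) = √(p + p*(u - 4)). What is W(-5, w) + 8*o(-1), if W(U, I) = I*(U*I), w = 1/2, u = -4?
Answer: -5/4 + 8*√7 ≈ 19.916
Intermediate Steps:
w = ½ ≈ 0.50000
o(p) = √7*√(-p) (o(p) = √(p + p*(-4 - 4)) = √(p + p*(-8)) = √(p - 8*p) = √(-7*p) = √7*√(-p))
W(U, I) = U*I² (W(U, I) = I*(I*U) = U*I²)
W(-5, w) + 8*o(-1) = -5*(½)² + 8*(√7*√(-1*(-1))) = -5*¼ + 8*(√7*√1) = -5/4 + 8*(√7*1) = -5/4 + 8*√7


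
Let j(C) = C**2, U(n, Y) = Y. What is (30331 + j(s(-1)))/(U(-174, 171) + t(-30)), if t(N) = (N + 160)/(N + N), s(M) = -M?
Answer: 181992/1013 ≈ 179.66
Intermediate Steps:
t(N) = (160 + N)/(2*N) (t(N) = (160 + N)/((2*N)) = (160 + N)*(1/(2*N)) = (160 + N)/(2*N))
(30331 + j(s(-1)))/(U(-174, 171) + t(-30)) = (30331 + (-1*(-1))**2)/(171 + (1/2)*(160 - 30)/(-30)) = (30331 + 1**2)/(171 + (1/2)*(-1/30)*130) = (30331 + 1)/(171 - 13/6) = 30332/(1013/6) = 30332*(6/1013) = 181992/1013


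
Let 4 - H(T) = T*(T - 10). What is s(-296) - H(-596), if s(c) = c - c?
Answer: 361172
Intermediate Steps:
H(T) = 4 - T*(-10 + T) (H(T) = 4 - T*(T - 10) = 4 - T*(-10 + T))
s(c) = 0
s(-296) - H(-596) = 0 - (4 - 1*(-596)² + 10*(-596)) = 0 - (4 - 1*355216 - 5960) = 0 - (4 - 355216 - 5960) = 0 - 1*(-361172) = 0 + 361172 = 361172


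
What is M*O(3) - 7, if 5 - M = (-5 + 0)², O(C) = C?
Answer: -67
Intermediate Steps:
M = -20 (M = 5 - (-5 + 0)² = 5 - 1*(-5)² = 5 - 1*25 = 5 - 25 = -20)
M*O(3) - 7 = -20*3 - 7 = -60 - 7 = -67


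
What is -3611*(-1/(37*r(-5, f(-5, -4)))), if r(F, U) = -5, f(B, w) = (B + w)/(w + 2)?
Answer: -3611/185 ≈ -19.519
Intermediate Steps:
f(B, w) = (B + w)/(2 + w)
-3611*(-1/(37*r(-5, f(-5, -4)))) = -3611/((-37*(-5))) = -3611/185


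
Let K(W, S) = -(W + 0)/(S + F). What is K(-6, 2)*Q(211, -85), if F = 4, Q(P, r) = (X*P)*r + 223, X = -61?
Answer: 1094258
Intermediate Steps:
Q(P, r) = 223 - 61*P*r (Q(P, r) = (-61*P)*r + 223 = -61*P*r + 223 = 223 - 61*P*r)
K(W, S) = -W/(4 + S) (K(W, S) = -(W + 0)/(S + 4) = -W/(4 + S))
K(-6, 2)*Q(211, -85) = (-1*(-6)/(4 + 2))*(223 - 61*211*(-85)) = (-1*(-6)/6)*(223 + 1094035) = -1*(-6)*⅙*1094258 = 1*1094258 = 1094258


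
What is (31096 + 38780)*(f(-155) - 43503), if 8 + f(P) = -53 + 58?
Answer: -3040025256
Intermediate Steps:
f(P) = -3 (f(P) = -8 + (-53 + 58) = -8 + 5 = -3)
(31096 + 38780)*(f(-155) - 43503) = (31096 + 38780)*(-3 - 43503) = 69876*(-43506) = -3040025256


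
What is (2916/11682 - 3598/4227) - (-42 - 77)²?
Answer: -38849847331/2743323 ≈ -14162.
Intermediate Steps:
(2916/11682 - 3598/4227) - (-42 - 77)² = (2916*(1/11682) - 3598*1/4227) - 1*(-119)² = (162/649 - 3598/4227) - 1*14161 = -1650328/2743323 - 14161 = -38849847331/2743323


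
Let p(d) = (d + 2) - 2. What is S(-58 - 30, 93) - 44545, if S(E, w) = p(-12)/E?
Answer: -979987/22 ≈ -44545.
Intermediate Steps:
p(d) = d (p(d) = (2 + d) - 2 = d)
S(E, w) = -12/E
S(-58 - 30, 93) - 44545 = -12/(-58 - 30) - 44545 = -12/(-88) - 44545 = -12*(-1/88) - 44545 = 3/22 - 44545 = -979987/22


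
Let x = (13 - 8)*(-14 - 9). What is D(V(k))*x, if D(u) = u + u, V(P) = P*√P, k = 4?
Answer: -1840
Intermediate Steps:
V(P) = P^(3/2)
D(u) = 2*u
x = -115 (x = 5*(-23) = -115)
D(V(k))*x = (2*4^(3/2))*(-115) = (2*8)*(-115) = 16*(-115) = -1840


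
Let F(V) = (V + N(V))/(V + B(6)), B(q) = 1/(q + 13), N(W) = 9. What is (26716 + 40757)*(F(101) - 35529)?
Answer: -153419185269/64 ≈ -2.3972e+9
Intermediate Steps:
B(q) = 1/(13 + q)
F(V) = (9 + V)/(1/19 + V) (F(V) = (V + 9)/(V + 1/(13 + 6)) = (9 + V)/(V + 1/19) = (9 + V)/(1/19 + V))
(26716 + 40757)*(F(101) - 35529) = (26716 + 40757)*(19*(9 + 101)/(1 + 19*101) - 35529) = 67473*(19*110/(1 + 1919) - 35529) = 67473*(19*110/1920 - 35529) = 67473*(19*(1/1920)*110 - 35529) = 67473*(209/192 - 35529) = 67473*(-6821359/192) = -153419185269/64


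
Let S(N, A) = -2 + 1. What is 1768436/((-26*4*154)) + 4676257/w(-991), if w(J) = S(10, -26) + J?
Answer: -154534719/32032 ≈ -4824.4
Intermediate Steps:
S(N, A) = -1
w(J) = -1 + J
1768436/((-26*4*154)) + 4676257/w(-991) = 1768436/((-26*4*154)) + 4676257/(-1 - 991) = 1768436/((-104*154)) + 4676257/(-992) = 1768436/(-16016) + 4676257*(-1/992) = 1768436*(-1/16016) - 150847/32 = -442109/4004 - 150847/32 = -154534719/32032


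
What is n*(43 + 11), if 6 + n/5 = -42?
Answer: -12960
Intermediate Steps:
n = -240 (n = -30 + 5*(-42) = -30 - 210 = -240)
n*(43 + 11) = -240*(43 + 11) = -240*54 = -12960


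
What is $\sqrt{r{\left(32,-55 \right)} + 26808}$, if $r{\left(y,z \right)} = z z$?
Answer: $\sqrt{29833} \approx 172.72$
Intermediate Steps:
$r{\left(y,z \right)} = z^{2}$
$\sqrt{r{\left(32,-55 \right)} + 26808} = \sqrt{\left(-55\right)^{2} + 26808} = \sqrt{3025 + 26808} = \sqrt{29833}$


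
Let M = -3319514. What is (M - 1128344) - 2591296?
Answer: -7039154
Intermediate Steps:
(M - 1128344) - 2591296 = (-3319514 - 1128344) - 2591296 = -4447858 - 2591296 = -7039154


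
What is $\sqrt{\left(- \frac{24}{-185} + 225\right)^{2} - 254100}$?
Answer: $\frac{i \sqrt{6961933299}}{185} \approx 451.02 i$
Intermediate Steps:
$\sqrt{\left(- \frac{24}{-185} + 225\right)^{2} - 254100} = \sqrt{\left(\left(-24\right) \left(- \frac{1}{185}\right) + 225\right)^{2} - 254100} = \sqrt{\left(\frac{24}{185} + 225\right)^{2} - 254100} = \sqrt{\left(\frac{41649}{185}\right)^{2} - 254100} = \sqrt{\frac{1734639201}{34225} - 254100} = \sqrt{- \frac{6961933299}{34225}} = \frac{i \sqrt{6961933299}}{185}$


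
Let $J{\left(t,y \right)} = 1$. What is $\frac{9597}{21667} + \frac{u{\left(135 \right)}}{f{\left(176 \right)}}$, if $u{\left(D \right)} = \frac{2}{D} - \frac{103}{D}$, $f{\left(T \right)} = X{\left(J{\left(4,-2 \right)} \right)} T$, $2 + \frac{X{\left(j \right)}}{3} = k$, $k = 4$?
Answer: $\frac{1365959953}{3088847520} \approx 0.44222$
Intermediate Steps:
$X{\left(j \right)} = 6$ ($X{\left(j \right)} = -6 + 3 \cdot 4 = -6 + 12 = 6$)
$f{\left(T \right)} = 6 T$
$u{\left(D \right)} = - \frac{101}{D}$
$\frac{9597}{21667} + \frac{u{\left(135 \right)}}{f{\left(176 \right)}} = \frac{9597}{21667} + \frac{\left(-101\right) \frac{1}{135}}{6 \cdot 176} = 9597 \cdot \frac{1}{21667} + \frac{\left(-101\right) \frac{1}{135}}{1056} = \frac{9597}{21667} - \frac{101}{142560} = \frac{1365959953}{3088847520}$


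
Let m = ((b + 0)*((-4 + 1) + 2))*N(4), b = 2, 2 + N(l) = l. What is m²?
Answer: 16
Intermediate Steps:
N(l) = -2 + l
m = -4 (m = ((2 + 0)*((-4 + 1) + 2))*(-2 + 4) = (2*(-3 + 2))*2 = (2*(-1))*2 = -2*2 = -4)
m² = (-4)² = 16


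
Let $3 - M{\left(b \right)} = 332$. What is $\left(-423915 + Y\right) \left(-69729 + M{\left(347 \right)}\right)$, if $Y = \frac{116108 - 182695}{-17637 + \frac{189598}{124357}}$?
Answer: $\frac{65131346732547659348}{2193094811} \approx 2.9698 \cdot 10^{10}$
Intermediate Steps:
$M{\left(b \right)} = -329$ ($M{\left(b \right)} = 3 - 332 = -329$)
$Y = \frac{8280559559}{2193094811}$ ($Y = - \frac{66587}{-17637 + 189598 \cdot \frac{1}{124357}} = - \frac{66587}{-17637 + \frac{189598}{124357}} = - \frac{66587}{- \frac{2193094811}{124357}} = \left(-66587\right) \left(- \frac{124357}{2193094811}\right) = \frac{8280559559}{2193094811} \approx 3.7757$)
$\left(-423915 + Y\right) \left(-69729 + M{\left(347 \right)}\right) = \left(-423915 + \frac{8280559559}{2193094811}\right) \left(-69729 - 329\right) = \left(- \frac{929677506245506}{2193094811}\right) \left(-70058\right) = \frac{65131346732547659348}{2193094811}$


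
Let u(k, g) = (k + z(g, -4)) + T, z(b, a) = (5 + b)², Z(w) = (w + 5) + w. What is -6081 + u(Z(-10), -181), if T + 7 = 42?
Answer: 24915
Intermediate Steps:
Z(w) = 5 + 2*w (Z(w) = (5 + w) + w = 5 + 2*w)
T = 35 (T = -7 + 42 = 35)
u(k, g) = 35 + k + (5 + g)² (u(k, g) = (k + (5 + g)²) + 35 = 35 + k + (5 + g)²)
-6081 + u(Z(-10), -181) = -6081 + (35 + (5 + 2*(-10)) + (5 - 181)²) = -6081 + (35 + (5 - 20) + (-176)²) = -6081 + (35 - 15 + 30976) = -6081 + 30996 = 24915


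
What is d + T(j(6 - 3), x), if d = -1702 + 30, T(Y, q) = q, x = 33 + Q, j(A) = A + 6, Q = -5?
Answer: -1644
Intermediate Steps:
j(A) = 6 + A
x = 28 (x = 33 - 5 = 28)
d = -1672
d + T(j(6 - 3), x) = -1672 + 28 = -1644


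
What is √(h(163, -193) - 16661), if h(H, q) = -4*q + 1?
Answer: 4*I*√993 ≈ 126.05*I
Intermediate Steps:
h(H, q) = 1 - 4*q
√(h(163, -193) - 16661) = √((1 - 4*(-193)) - 16661) = √((1 + 772) - 16661) = √(773 - 16661) = √(-15888) = 4*I*√993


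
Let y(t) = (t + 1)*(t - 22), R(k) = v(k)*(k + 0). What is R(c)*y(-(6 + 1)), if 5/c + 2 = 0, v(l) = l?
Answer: 2175/2 ≈ 1087.5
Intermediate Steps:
c = -5/2 (c = 5/(-2 + 0) = 5/(-2) = 5*(-½) = -5/2 ≈ -2.5000)
R(k) = k² (R(k) = k*(k + 0) = k*k = k²)
y(t) = (1 + t)*(-22 + t)
R(c)*y(-(6 + 1)) = (-5/2)²*(-22 + (-(6 + 1))² - (-21)*(6 + 1)) = 25*(-22 + (-1*7)² - (-21)*7)/4 = 25*(-22 + (-7)² - 21*(-7))/4 = 25*(-22 + 49 + 147)/4 = (25/4)*174 = 2175/2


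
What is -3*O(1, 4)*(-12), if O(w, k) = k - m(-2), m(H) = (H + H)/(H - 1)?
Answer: 96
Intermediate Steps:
m(H) = 2*H/(-1 + H) (m(H) = (2*H)/(-1 + H) = 2*H/(-1 + H))
O(w, k) = -4/3 + k (O(w, k) = k - 2*(-2)/(-1 - 2) = k - 2*(-2)/(-3) = k - 2*(-2)*(-1)/3 = k - 1*4/3 = k - 4/3 = -4/3 + k)
-3*O(1, 4)*(-12) = -3*(-4/3 + 4)*(-12) = -3*8/3*(-12) = -8*(-12) = 96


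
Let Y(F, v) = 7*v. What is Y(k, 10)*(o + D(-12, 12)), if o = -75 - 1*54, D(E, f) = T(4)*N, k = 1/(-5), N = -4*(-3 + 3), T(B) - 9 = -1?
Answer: -9030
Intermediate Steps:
T(B) = 8 (T(B) = 9 - 1 = 8)
N = 0 (N = -4*0 = 0)
k = -⅕ ≈ -0.20000
D(E, f) = 0 (D(E, f) = 8*0 = 0)
o = -129 (o = -75 - 54 = -129)
Y(k, 10)*(o + D(-12, 12)) = (7*10)*(-129 + 0) = 70*(-129) = -9030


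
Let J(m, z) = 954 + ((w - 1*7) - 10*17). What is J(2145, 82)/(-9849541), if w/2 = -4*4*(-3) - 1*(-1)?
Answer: -875/9849541 ≈ -8.8837e-5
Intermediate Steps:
w = 98 (w = 2*(-4*4*(-3) - 1*(-1)) = 2*(-16*(-3) + 1) = 2*(48 + 1) = 2*49 = 98)
J(m, z) = 875 (J(m, z) = 954 + ((98 - 1*7) - 10*17) = 954 + ((98 - 7) - 170) = 954 + (91 - 170) = 954 - 79 = 875)
J(2145, 82)/(-9849541) = 875/(-9849541) = 875*(-1/9849541) = -875/9849541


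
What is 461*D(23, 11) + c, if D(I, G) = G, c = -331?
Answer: 4740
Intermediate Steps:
461*D(23, 11) + c = 461*11 - 331 = 5071 - 331 = 4740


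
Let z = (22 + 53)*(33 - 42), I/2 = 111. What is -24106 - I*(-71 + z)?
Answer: 141506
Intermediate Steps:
I = 222 (I = 2*111 = 222)
z = -675 (z = 75*(-9) = -675)
-24106 - I*(-71 + z) = -24106 - 222*(-71 - 675) = -24106 - 222*(-746) = -24106 - 1*(-165612) = -24106 + 165612 = 141506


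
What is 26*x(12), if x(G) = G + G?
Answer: 624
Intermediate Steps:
x(G) = 2*G
26*x(12) = 26*(2*12) = 26*24 = 624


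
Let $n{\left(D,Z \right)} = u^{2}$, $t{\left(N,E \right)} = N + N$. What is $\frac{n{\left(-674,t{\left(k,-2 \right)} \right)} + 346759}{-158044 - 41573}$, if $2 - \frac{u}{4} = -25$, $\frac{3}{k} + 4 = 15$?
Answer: $- \frac{358423}{199617} \approx -1.7956$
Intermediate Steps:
$k = \frac{3}{11}$ ($k = \frac{3}{-4 + 15} = \frac{3}{11} \approx 0.27273$)
$u = 108$ ($u = 8 - -100 = 8 + 100 = 108$)
$t{\left(N,E \right)} = 2 N$
$n{\left(D,Z \right)} = 11664$ ($n{\left(D,Z \right)} = 108^{2} = 11664$)
$\frac{n{\left(-674,t{\left(k,-2 \right)} \right)} + 346759}{-158044 - 41573} = \frac{11664 + 346759}{-158044 - 41573} = \frac{358423}{-199617} = 358423 \left(- \frac{1}{199617}\right) = - \frac{358423}{199617}$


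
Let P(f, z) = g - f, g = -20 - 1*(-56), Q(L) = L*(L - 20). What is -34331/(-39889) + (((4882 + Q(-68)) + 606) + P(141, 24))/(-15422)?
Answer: 76034419/615168158 ≈ 0.12360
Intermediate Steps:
Q(L) = L*(-20 + L)
g = 36 (g = -20 + 56 = 36)
P(f, z) = 36 - f
-34331/(-39889) + (((4882 + Q(-68)) + 606) + P(141, 24))/(-15422) = -34331/(-39889) + (((4882 - 68*(-20 - 68)) + 606) + (36 - 1*141))/(-15422) = -34331*(-1/39889) + (((4882 - 68*(-88)) + 606) + (36 - 141))*(-1/15422) = 34331/39889 + (((4882 + 5984) + 606) - 105)*(-1/15422) = 34331/39889 + ((10866 + 606) - 105)*(-1/15422) = 34331/39889 + (11472 - 105)*(-1/15422) = 34331/39889 + 11367*(-1/15422) = 34331/39889 - 11367/15422 = 76034419/615168158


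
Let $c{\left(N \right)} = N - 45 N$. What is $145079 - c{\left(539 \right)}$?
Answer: $168795$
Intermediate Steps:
$c{\left(N \right)} = - 44 N$
$145079 - c{\left(539 \right)} = 145079 - \left(-44\right) 539 = 145079 - -23716 = 145079 + 23716 = 168795$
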